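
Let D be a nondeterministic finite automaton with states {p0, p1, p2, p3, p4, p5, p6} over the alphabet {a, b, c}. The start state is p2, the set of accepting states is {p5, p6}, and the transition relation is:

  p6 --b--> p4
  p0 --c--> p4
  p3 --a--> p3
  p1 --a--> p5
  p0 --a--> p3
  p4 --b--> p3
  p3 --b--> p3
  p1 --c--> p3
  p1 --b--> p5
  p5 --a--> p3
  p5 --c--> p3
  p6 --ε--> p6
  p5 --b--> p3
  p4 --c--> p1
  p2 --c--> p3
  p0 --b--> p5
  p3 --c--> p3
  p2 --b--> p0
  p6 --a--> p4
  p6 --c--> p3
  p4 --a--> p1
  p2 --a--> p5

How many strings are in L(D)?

6

The useful subgraph on states {p0, p1, p2, p4, p5} is acyclic, so L(D) is finite; the longest accepting path visits 5 useful states, giving maximum string length 4.
Counting accepting paths from p2 by length: 1 of length 1, 1 of length 2, 4 of length 4. Total 6.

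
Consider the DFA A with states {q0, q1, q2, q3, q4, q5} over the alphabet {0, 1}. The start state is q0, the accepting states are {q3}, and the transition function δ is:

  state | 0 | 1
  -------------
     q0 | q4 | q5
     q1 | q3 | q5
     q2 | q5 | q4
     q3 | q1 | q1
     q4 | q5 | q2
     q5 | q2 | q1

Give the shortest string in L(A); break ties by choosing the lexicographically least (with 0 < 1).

110

A breadth-first search from q0 reaches an accepting state first via the path q0 → q5 → q1 → q3 on input 110.
No string of length < 3 is accepted (BFS exhausts all shorter strings without reaching an accepting state), and 110 is the lexicographically least accepting string of length 3.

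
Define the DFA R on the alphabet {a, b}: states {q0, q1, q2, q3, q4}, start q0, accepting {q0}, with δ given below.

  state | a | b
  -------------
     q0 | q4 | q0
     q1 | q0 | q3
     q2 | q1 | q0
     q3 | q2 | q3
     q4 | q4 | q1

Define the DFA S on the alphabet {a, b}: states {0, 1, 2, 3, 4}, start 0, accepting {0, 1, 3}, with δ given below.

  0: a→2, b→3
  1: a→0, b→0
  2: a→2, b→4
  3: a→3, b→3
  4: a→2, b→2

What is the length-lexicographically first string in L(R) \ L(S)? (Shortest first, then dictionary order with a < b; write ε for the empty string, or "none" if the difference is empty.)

The string aba is accepted by R but not by S.
No shorter string lies in the difference, and aba is the lexicographically first length-3 string in L(R) \ L(S).

aba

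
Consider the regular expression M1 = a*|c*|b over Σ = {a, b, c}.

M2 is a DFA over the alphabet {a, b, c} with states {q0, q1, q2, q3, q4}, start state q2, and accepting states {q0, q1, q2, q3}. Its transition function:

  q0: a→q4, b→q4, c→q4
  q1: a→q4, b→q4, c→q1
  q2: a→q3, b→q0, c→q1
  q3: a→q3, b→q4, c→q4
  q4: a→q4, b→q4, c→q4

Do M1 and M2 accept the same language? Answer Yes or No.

Yes

Converting the expression M1 to a DFA (subset construction, then merging equivalent states) gives the minimal DFA with states {r0, r1, r2, r3, r4}, start state r0, accepting states {r0, r1, r2, r3} and transitions r0: a→r1, b→r2, c→r3; r1: a→r1, b→r4, c→r4; r2: a→r4, b→r4, c→r4; r3: a→r4, b→r4, c→r3; r4: a→r4, b→r4, c→r4.
Exploring the product automaton M1 × M2 from the start pair (r0, q2), following both machines on each input symbol, reaches 5 state pairs: (r0, q2), (r1, q3), (r2, q0), (r3, q1), (r4, q4).
M1 accepts in {r0, r1, r2, r3} and M2 accepts in {q0, q1, q2, q3}. In every reachable pair the two components are either both accepting — (r0, q2), (r1, q3), (r2, q0), (r3, q1) — or both non-accepting, so no string is accepted by exactly one of the machines: L(M1) \ L(M2) and L(M2) \ L(M1) are both empty.
Hence every string is accepted by M1 iff it is accepted by M2, and the two languages coincide.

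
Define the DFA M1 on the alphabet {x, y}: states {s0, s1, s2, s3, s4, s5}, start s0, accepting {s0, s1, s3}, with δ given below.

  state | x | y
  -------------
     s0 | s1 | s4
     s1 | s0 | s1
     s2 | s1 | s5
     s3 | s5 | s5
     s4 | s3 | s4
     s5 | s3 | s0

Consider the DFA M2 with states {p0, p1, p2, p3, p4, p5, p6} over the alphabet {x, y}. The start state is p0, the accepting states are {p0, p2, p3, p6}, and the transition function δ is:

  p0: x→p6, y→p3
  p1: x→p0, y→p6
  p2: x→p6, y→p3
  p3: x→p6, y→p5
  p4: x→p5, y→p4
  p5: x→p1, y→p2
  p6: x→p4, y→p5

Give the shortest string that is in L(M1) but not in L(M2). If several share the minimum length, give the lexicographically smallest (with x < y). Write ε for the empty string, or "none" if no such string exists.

xx

The string xx is accepted by M1 but not by M2.
No shorter string lies in the difference, and xx is the lexicographically first length-2 string in L(M1) \ L(M2).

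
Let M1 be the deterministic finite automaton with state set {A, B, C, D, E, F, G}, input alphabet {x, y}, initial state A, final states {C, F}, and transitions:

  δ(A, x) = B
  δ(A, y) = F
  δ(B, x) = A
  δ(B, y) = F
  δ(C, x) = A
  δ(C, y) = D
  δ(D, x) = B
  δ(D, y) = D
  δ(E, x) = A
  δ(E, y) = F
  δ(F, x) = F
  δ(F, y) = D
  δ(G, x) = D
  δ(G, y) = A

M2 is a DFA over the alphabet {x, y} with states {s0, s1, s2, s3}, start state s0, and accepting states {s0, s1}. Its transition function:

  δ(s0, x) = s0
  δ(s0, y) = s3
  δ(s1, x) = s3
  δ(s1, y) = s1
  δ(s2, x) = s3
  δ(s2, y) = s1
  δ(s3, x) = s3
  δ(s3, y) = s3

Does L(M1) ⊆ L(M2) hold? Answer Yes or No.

The string y is in L(M1) but not in L(M2).
So L(M1) ⊄ L(M2).

No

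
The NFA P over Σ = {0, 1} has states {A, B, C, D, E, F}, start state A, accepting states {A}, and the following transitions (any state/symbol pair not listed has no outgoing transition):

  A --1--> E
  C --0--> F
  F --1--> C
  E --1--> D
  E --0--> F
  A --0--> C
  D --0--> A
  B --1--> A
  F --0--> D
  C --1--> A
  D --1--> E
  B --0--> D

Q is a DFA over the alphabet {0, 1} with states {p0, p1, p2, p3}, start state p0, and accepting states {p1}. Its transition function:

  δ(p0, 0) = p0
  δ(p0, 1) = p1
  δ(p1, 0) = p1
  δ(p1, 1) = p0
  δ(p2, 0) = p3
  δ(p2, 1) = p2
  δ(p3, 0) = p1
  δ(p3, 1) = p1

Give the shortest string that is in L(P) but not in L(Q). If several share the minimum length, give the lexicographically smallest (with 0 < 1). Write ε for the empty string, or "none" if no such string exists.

ε

The empty string ε is accepted by P but not by Q.
Since ε is the unique shortest string, it is the required witness.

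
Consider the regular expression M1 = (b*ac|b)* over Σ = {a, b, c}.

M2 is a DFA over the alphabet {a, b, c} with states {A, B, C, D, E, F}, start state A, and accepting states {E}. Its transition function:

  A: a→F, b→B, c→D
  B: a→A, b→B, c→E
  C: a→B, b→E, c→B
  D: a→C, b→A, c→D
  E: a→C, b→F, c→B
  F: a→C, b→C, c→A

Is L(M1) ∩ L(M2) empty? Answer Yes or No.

Yes

Converting the expression M1 to a DFA (subset construction, then merging equivalent states) gives the minimal DFA with states {r0, r1, r2}, start state r0, accepting states {r0} and transitions r0: a→r1, b→r0, c→r2; r1: a→r2, b→r2, c→r0; r2: a→r2, b→r2, c→r2.
Exploring the product automaton M1 × M2 from the start pair (r0, A), following both machines on each input symbol, reaches 12 state pairs: (r0, A), (r1, F), (r0, B), (r2, D), (r2, C), (r1, A), (r2, E), (r2, A), (r2, B), (r2, F), (r0, D), (r1, C).
M1 accepts in {r0} and M2 accepts in {E}; no reachable pair has both components accepting, so no string drives both machines to acceptance simultaneously and L(M1) ∩ L(M2) = ∅.
So no string is accepted by both, and the intersection is empty.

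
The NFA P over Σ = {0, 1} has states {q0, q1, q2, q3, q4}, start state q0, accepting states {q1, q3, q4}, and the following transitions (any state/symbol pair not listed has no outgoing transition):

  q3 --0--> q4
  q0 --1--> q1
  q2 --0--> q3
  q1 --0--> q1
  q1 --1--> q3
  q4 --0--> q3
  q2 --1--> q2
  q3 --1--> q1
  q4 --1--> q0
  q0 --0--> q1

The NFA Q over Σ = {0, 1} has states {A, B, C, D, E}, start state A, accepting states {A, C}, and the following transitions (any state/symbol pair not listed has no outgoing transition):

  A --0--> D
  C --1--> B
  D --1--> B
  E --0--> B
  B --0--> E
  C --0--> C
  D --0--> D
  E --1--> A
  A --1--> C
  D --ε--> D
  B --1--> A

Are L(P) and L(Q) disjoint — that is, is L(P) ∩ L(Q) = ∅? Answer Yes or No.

The string 1 is accepted by both P and Q.
Hence L(P) ∩ L(Q) ≠ ∅.

No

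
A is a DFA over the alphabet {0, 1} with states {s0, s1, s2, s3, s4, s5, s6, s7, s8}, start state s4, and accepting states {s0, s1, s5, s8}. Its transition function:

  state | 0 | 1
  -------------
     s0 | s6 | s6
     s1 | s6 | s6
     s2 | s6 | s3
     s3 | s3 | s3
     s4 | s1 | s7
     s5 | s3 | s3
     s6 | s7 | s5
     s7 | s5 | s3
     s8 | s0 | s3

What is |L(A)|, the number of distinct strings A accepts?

6

The useful subgraph on states {s1, s4, s5, s6, s7} is acyclic, so L(A) is finite; the longest accepting path visits 5 useful states, giving maximum string length 4.
Counting accepting paths from s4 by length: 1 of length 1, 1 of length 2, 2 of length 3, 2 of length 4. Total 6.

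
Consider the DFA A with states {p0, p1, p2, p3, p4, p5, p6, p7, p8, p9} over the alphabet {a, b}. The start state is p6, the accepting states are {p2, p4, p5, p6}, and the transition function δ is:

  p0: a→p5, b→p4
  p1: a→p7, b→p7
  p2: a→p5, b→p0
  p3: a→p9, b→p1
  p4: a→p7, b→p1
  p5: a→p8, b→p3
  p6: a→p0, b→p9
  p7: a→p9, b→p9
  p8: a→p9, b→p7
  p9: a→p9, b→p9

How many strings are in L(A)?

The useful subgraph on states {p0, p4, p5, p6} is acyclic, so L(A) is finite; the longest accepting path visits 3 useful states, giving maximum string length 2.
Counting accepting paths from p6 by length: 1 of length 0, 2 of length 2. Total 3.

3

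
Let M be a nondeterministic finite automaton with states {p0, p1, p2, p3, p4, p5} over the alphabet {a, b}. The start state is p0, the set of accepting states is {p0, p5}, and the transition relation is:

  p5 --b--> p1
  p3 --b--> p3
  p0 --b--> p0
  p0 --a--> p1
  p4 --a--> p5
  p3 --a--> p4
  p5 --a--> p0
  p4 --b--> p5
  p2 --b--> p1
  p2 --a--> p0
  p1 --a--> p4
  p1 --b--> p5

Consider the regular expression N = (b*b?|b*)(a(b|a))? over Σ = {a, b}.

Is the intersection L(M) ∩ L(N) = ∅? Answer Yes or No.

The empty string ε is accepted by both M and N.
Hence L(M) ∩ L(N) ≠ ∅.

No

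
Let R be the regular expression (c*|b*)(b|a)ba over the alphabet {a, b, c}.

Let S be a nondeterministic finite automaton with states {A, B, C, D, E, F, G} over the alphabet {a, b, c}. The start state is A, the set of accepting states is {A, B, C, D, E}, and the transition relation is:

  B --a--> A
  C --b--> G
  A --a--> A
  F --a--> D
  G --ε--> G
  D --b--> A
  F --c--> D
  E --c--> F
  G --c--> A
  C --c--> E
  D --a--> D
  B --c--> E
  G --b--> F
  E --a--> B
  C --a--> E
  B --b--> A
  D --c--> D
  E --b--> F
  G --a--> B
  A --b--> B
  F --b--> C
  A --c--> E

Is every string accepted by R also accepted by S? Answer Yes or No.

Yes

Converting the expression R to a DFA (subset construction, then merging equivalent states) gives the minimal DFA with states {r0, r1, r2, r3, r4, r5, r6, r7, r8}, start state r0, accepting states {r7, r8} and transitions r0: a→r1, b→r2, c→r3; r1: a→r4, b→r5, c→r4; r2: a→r1, b→r6, c→r4; r3: a→r1, b→r1, c→r3; r4: a→r4, b→r4, c→r4; r5: a→r7, b→r4, c→r4; r6: a→r8, b→r6, c→r4; r7: a→r4, b→r4, c→r4; r8: a→r4, b→r5, c→r4.
Exploring the product automaton R × S from the start pair (r0, A), following both machines on each input symbol, reaches 27 state pairs: (r0, A), (r1, A), (r2, B), (r3, E), (r4, A), (r5, B), (r4, E), (r6, A), (r1, B), (r1, F), (r3, F), (r4, B), (r7, A), (r4, F), (r8, A), (r6, B), (r5, A), (r4, D), (r5, C), (r1, D), (r1, C), (r3, D), (r4, C), (r7, E), (r4, G), (r5, G), (r7, B).
R accepts in {r7, r8} and S accepts in {A, B, C, D, E}. The reachable pairs whose R-component is accepting are (r7, A), (r8, A), (r7, E), (r7, B); in each of them the S-component is accepting too, so the product for L(R) \ L(S) (R-component accepting, S-component rejecting) has no reachable accepting pair and the difference is empty.
Hence every string in L(R) is also in L(S).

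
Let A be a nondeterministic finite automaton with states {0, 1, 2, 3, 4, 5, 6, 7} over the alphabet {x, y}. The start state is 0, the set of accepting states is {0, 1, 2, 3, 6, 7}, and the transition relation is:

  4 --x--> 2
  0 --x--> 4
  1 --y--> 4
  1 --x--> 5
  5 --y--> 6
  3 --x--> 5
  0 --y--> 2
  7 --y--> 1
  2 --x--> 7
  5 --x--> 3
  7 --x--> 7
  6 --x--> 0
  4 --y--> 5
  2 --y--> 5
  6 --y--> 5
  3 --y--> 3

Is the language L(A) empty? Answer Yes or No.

The empty string ε is accepted: the run 0 ends in the accepting state 0.
Since at least one string is accepted, L(A) is not empty.

No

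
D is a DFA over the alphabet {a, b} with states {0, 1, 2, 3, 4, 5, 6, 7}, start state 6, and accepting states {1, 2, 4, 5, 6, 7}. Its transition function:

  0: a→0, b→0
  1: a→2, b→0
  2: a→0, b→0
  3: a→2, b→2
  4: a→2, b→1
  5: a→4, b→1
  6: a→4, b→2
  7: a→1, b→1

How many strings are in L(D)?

The useful subgraph on states {1, 2, 4, 6} is acyclic, so L(D) is finite; the longest accepting path visits 4 useful states, giving maximum string length 3.
Counting accepting paths from 6 by length: 1 of length 0, 2 of length 1, 2 of length 2, 1 of length 3. Total 6.

6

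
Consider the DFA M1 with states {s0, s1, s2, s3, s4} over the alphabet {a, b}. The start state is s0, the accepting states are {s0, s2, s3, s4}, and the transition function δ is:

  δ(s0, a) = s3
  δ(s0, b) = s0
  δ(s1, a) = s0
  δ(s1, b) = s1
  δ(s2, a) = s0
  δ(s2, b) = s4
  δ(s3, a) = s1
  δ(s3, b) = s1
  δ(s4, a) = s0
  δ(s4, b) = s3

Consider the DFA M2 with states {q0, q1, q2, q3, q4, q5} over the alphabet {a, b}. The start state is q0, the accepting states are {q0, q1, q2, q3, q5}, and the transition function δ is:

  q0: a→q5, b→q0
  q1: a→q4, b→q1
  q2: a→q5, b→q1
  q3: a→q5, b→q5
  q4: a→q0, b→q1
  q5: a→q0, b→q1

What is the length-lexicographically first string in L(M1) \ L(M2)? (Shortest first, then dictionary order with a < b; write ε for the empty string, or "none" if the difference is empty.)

The string aba is accepted by M1 but not by M2.
No shorter string lies in the difference, and aba is the lexicographically first length-3 string in L(M1) \ L(M2).

aba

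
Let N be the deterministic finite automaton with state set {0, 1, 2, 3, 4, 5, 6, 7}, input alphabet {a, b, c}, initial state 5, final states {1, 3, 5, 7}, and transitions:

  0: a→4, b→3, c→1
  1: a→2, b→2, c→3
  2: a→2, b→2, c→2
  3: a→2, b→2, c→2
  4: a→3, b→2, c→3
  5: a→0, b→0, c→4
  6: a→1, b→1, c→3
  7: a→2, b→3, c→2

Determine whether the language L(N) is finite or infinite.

finite

The useful states (reachable from 5 and able to reach an accepting state) are {0, 1, 3, 4, 5}.
Restricted to these states the transition graph has no cycle, so every accepting path has bounded length and L is finite.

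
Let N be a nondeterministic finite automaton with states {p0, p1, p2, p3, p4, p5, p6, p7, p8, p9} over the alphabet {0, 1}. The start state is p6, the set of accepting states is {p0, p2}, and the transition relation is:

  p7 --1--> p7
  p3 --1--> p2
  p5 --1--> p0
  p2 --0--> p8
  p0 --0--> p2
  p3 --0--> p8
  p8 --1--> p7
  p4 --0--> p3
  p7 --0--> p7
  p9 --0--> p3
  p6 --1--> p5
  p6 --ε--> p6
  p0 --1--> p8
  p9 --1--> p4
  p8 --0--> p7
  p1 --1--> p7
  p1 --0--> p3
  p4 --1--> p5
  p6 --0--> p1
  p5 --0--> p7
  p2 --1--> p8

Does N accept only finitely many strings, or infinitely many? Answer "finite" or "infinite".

finite

The useful states (reachable from p6 and able to reach an accepting state) are {p0, p1, p2, p3, p5, p6}.
Restricted to these states the transition graph has no cycle, so every accepting path has bounded length and L is finite.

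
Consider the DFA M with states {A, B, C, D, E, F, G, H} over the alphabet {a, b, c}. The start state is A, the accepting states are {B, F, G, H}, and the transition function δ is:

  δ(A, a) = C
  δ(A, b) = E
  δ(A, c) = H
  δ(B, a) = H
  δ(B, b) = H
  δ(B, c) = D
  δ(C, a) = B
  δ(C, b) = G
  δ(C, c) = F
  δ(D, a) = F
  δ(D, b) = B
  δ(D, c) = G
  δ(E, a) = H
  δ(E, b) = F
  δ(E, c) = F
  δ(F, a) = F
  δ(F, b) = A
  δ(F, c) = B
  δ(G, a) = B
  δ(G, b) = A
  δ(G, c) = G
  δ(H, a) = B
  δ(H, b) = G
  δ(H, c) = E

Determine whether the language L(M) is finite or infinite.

State B is reachable from the start and can reach an accepting state, and it lies on the cycle B → D → B.
Traversing that cycle any number of times yields accepted strings of unbounded length, so the language is infinite.

infinite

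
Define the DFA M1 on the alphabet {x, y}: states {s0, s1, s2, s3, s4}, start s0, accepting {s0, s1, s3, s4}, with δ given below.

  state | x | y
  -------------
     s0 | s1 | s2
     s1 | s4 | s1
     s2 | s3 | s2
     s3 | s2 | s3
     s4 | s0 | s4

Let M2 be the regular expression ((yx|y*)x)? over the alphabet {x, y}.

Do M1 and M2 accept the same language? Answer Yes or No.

The string xx is accepted by M1 but rejected by M2.
So L(M1) ≠ L(M2).

No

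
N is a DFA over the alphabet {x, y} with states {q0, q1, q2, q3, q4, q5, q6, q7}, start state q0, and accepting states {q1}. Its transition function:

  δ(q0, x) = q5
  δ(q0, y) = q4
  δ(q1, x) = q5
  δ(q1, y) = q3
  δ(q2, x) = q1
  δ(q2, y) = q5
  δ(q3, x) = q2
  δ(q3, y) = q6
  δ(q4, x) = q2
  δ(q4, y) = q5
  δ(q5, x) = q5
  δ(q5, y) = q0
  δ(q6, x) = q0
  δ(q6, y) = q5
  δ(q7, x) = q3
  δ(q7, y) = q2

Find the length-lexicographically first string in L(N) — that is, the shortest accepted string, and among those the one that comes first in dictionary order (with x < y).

yxx

A breadth-first search from q0 reaches an accepting state first via the path q0 → q4 → q2 → q1 on input yxx.
No string of length < 3 is accepted (BFS exhausts all shorter strings without reaching an accepting state), and yxx is the lexicographically least accepting string of length 3.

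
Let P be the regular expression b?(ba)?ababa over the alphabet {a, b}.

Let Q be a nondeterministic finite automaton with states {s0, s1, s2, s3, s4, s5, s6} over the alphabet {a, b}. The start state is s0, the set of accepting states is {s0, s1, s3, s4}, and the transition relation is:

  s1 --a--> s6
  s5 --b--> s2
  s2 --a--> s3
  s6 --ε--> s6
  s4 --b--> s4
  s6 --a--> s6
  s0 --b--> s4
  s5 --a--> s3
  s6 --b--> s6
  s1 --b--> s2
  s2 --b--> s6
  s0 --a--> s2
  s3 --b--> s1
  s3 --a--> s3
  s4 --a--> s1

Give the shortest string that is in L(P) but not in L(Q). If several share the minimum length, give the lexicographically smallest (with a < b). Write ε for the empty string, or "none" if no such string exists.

The string ababa is accepted by P but not by Q.
No shorter string lies in the difference, and ababa is the lexicographically first length-5 string in L(P) \ L(Q).

ababa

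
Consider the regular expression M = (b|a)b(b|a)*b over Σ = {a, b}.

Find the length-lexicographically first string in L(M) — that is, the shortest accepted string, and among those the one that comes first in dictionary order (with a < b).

abb

By inspection of the expression, no string of length less than 3 matches, and abb is the lexicographically first match of length 3.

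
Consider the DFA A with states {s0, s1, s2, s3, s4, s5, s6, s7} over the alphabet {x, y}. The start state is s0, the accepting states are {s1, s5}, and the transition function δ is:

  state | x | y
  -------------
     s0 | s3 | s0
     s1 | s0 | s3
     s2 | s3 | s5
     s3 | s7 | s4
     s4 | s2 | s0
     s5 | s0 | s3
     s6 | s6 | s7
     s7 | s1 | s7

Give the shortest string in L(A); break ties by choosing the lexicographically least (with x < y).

xxx

A breadth-first search from s0 reaches an accepting state first via the path s0 → s3 → s7 → s1 on input xxx.
No string of length < 3 is accepted (BFS exhausts all shorter strings without reaching an accepting state), and xxx is the lexicographically least accepting string of length 3.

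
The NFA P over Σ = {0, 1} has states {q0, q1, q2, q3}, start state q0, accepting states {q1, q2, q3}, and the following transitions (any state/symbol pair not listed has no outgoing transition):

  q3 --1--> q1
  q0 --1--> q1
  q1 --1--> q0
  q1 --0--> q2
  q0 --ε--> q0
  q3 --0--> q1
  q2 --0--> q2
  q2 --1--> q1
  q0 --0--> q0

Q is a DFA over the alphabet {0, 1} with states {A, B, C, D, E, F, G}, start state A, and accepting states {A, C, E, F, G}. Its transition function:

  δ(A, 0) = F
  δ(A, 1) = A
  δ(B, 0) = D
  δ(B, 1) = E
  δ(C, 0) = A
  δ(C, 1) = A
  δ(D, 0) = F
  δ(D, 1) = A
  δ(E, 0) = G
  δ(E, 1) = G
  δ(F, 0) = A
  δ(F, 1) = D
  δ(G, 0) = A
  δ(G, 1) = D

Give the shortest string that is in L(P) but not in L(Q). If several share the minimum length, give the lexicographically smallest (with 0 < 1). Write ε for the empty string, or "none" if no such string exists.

01

The string 01 is accepted by P but not by Q.
No shorter string lies in the difference, and 01 is the lexicographically first length-2 string in L(P) \ L(Q).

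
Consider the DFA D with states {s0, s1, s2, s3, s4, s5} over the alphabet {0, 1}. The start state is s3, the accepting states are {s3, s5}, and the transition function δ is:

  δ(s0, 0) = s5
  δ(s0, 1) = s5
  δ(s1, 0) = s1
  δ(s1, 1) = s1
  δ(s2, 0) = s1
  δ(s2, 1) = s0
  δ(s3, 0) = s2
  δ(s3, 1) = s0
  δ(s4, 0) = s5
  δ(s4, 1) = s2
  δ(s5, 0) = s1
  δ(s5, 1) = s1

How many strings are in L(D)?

The useful subgraph on states {s0, s2, s3, s5} is acyclic, so L(D) is finite; the longest accepting path visits 4 useful states, giving maximum string length 3.
Counting accepting paths from s3 by length: 1 of length 0, 2 of length 2, 2 of length 3. Total 5.

5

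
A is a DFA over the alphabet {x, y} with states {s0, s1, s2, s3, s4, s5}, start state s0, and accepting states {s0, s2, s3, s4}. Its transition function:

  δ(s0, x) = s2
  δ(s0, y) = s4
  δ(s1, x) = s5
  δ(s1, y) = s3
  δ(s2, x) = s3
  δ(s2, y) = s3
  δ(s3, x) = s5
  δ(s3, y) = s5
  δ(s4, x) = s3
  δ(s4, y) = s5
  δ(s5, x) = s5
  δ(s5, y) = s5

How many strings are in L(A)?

6

The useful subgraph on states {s0, s2, s3, s4} is acyclic, so L(A) is finite; the longest accepting path visits 3 useful states, giving maximum string length 2.
Counting accepting paths from s0 by length: 1 of length 0, 2 of length 1, 3 of length 2. Total 6.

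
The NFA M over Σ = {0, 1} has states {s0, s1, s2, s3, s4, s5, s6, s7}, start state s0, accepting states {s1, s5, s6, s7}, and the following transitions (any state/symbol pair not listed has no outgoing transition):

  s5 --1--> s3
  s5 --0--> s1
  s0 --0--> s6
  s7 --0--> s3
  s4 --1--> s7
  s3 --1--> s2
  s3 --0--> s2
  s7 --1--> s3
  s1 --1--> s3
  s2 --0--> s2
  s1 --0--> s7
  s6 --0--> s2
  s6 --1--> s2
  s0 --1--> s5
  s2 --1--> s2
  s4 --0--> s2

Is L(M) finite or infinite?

The useful states (reachable from s0 and able to reach an accepting state) are {s0, s1, s5, s6, s7}.
Restricted to these states the transition graph has no cycle, so every accepting path has bounded length and L is finite.

finite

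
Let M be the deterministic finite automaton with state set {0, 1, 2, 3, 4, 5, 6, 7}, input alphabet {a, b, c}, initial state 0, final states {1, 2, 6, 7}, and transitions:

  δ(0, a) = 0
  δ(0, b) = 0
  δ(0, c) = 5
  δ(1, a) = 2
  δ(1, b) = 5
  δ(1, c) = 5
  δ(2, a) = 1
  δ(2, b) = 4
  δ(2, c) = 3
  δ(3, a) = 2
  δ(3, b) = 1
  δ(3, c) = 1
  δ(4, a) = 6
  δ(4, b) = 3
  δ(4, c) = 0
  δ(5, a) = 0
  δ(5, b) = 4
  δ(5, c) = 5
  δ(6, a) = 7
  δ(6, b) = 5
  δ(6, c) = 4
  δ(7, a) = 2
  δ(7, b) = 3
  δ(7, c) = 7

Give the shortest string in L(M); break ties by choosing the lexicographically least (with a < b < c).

cba

A breadth-first search from 0 reaches an accepting state first via the path 0 → 5 → 4 → 6 on input cba.
No string of length < 3 is accepted (BFS exhausts all shorter strings without reaching an accepting state), and cba is the lexicographically least accepting string of length 3.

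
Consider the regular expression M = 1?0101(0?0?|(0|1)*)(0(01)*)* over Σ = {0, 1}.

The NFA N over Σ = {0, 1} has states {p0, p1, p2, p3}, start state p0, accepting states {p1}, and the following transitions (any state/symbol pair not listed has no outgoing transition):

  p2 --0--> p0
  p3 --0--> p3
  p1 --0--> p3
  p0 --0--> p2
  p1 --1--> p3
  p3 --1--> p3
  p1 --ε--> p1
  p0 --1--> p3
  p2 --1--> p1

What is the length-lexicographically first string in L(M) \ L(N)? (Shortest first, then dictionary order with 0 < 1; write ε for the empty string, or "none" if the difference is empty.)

0101

The string 0101 is accepted by M but not by N.
No shorter string lies in the difference, and 0101 is the lexicographically first length-4 string in L(M) \ L(N).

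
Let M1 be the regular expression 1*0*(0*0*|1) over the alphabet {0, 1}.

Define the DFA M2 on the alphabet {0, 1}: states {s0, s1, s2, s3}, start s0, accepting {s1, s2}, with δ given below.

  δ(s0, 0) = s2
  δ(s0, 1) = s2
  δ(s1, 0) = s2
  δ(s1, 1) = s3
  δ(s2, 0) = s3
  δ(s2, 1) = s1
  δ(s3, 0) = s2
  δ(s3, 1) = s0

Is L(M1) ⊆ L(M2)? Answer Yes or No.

The empty string ε is in L(M1) but not in L(M2).
So L(M1) ⊄ L(M2).

No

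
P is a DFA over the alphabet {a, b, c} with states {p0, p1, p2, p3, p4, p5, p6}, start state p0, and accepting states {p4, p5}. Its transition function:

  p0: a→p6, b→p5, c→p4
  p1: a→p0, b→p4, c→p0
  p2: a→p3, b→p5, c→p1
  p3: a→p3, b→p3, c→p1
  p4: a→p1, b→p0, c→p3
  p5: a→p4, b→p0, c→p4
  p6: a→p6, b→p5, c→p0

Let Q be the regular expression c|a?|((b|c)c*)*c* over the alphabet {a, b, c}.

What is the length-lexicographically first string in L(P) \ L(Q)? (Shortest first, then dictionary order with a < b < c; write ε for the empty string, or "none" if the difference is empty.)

ab

The string ab is accepted by P but not by Q.
No shorter string lies in the difference, and ab is the lexicographically first length-2 string in L(P) \ L(Q).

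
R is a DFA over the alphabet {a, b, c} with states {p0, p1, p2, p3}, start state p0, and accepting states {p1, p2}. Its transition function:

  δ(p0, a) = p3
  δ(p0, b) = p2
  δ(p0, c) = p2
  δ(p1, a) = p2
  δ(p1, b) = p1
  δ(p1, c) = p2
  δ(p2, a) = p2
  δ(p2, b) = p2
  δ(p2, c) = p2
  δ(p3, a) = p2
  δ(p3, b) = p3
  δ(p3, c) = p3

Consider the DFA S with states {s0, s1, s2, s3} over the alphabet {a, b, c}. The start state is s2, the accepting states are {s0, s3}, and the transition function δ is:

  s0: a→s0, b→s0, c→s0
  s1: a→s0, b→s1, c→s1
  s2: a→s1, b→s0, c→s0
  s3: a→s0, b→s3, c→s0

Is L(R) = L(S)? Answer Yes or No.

Yes

Exploring the product automaton R × S from the start pair (p0, s2), following both machines on each input symbol, reaches 3 state pairs: (p0, s2), (p3, s1), (p2, s0).
R accepts in {p1, p2} and S accepts in {s0, s3}. In every reachable pair the two components are either both accepting — (p2, s0) — or both non-accepting, so no string is accepted by exactly one of the machines: L(R) \ L(S) and L(S) \ L(R) are both empty.
Hence every string is accepted by R iff it is accepted by S, and the two languages coincide.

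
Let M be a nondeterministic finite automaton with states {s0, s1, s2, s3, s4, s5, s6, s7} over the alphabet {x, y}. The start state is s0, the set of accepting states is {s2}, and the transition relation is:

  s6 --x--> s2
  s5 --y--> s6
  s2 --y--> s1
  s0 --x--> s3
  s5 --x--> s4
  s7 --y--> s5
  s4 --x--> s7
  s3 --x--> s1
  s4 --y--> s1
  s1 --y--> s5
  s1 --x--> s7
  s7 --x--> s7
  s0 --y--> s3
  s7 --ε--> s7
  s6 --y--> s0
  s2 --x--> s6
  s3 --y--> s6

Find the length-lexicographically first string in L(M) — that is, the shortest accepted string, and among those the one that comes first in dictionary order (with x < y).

A breadth-first search from s0 reaches an accepting state first via the path s0 → s3 → s6 → s2 on input xyx.
No string of length < 3 is accepted (BFS exhausts all shorter strings without reaching an accepting state), and xyx is the lexicographically least accepting string of length 3.

xyx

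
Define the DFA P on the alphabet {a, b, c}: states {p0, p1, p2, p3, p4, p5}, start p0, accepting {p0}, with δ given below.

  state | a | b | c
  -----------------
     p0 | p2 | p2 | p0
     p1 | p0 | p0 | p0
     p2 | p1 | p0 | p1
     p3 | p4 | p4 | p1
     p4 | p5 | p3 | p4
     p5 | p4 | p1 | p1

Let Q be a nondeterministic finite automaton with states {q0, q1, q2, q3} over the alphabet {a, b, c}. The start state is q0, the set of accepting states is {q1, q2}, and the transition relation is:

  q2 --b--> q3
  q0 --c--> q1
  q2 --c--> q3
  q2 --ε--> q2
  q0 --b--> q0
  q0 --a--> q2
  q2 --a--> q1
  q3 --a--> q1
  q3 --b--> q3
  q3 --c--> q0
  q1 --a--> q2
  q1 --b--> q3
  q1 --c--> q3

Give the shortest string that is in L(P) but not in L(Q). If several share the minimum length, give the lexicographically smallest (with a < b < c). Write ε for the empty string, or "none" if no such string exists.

ε

The empty string ε is accepted by P but not by Q.
Since ε is the unique shortest string, it is the required witness.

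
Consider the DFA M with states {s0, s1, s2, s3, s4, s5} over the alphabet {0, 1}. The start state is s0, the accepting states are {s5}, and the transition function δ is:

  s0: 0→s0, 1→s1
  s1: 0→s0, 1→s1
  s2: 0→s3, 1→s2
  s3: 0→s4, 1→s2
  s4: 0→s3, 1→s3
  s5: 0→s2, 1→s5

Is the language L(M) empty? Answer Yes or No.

The states reachable from the start state are {s0, s1}.
None of the accepting states {s5} is reachable, so no string is accepted and L(M) = ∅.

Yes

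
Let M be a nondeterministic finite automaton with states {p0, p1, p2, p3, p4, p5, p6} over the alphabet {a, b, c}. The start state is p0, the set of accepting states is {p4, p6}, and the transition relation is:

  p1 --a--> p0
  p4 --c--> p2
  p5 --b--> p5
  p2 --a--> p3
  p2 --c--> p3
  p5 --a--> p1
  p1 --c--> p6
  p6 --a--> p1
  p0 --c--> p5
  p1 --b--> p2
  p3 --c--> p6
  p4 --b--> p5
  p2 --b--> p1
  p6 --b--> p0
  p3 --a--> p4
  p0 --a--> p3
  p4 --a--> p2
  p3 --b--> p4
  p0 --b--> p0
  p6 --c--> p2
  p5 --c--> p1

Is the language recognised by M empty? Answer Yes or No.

No

The string aa is accepted: the run p0 → p3 → p4 ends in the accepting state p4.
Since at least one string is accepted, L(M) is not empty.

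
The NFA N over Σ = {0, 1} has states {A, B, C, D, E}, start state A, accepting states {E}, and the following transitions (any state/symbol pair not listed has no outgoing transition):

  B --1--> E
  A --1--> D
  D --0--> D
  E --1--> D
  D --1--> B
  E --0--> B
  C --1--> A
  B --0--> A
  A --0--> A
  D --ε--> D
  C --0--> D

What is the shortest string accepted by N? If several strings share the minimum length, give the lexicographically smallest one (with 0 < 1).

A breadth-first search from A reaches an accepting state first via the path A → D → B → E on input 111.
No string of length < 3 is accepted (BFS exhausts all shorter strings without reaching an accepting state), and 111 is the lexicographically least accepting string of length 3.

111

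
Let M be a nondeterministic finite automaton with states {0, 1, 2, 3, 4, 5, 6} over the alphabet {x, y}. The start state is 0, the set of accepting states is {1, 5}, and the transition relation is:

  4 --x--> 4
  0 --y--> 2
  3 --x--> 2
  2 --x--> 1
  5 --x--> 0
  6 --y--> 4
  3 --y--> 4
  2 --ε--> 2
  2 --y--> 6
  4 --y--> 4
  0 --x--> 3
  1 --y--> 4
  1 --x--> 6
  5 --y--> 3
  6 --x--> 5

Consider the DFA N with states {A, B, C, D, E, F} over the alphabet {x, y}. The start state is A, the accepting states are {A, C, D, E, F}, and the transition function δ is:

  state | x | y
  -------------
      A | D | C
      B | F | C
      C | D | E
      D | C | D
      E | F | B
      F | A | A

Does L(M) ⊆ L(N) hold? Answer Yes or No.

Exploring the product automaton M × N from the start pair (0, A), following both machines on each input symbol, reaches 29 state pairs: (0, A), (3, D), (2, C), (4, D), (1, D), (6, E), (4, C), (6, C), (5, F), (4, B), (4, E), (5, D), (3, A), (4, F), (0, C), (2, D), (4, A), (2, E), (1, C), (6, D), (1, F), (6, B), (5, C), (6, A), (0, D), (3, E), (3, C), (2, F), (1, A).
M accepts in {1, 5} and N accepts in {A, C, D, E, F}. The reachable pairs whose M-component is accepting are (1, D), (5, F), (5, D), (1, C), (1, F), (5, C), (1, A); in each of them the N-component is accepting too, so the product for L(M) \ L(N) (M-component accepting, N-component rejecting) has no reachable accepting pair and the difference is empty.
Hence every string in L(M) is also in L(N).

Yes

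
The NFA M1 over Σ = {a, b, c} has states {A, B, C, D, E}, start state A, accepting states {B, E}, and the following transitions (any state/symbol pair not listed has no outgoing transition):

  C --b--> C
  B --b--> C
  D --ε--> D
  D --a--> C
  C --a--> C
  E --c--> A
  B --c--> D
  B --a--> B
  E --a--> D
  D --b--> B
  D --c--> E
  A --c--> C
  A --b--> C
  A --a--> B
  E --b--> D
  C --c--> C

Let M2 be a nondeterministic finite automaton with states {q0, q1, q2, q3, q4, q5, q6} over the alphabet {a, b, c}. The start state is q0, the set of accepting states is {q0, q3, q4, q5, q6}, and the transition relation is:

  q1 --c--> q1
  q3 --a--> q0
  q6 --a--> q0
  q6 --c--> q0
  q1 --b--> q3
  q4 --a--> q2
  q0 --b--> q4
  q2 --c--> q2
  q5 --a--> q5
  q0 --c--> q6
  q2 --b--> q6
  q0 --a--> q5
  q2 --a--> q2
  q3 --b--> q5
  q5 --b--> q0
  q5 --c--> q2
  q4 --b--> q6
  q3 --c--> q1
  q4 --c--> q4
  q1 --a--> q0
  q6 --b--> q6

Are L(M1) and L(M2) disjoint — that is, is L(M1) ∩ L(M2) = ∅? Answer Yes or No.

The string a is accepted by both M1 and M2.
Hence L(M1) ∩ L(M2) ≠ ∅.

No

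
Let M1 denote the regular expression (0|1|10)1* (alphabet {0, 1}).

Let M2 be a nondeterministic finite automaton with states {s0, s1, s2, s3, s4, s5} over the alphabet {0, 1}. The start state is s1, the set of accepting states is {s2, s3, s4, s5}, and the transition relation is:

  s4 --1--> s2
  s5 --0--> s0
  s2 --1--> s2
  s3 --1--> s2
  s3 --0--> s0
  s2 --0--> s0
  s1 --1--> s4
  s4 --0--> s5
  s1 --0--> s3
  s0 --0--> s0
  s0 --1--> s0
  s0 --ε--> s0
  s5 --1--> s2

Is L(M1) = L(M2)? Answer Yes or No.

Yes

Converting the expression M1 to a DFA (subset construction, then merging equivalent states) gives the minimal DFA with states {r0, r1, r2, r3}, start state r0, accepting states {r1, r2} and transitions r0: 0→r1, 1→r2; r1: 0→r3, 1→r1; r2: 0→r1, 1→r1; r3: 0→r3, 1→r3.
Exploring the product automaton M1 × M2 from the start pair (r0, s1), following both machines on each input symbol, reaches 6 state pairs: (r0, s1), (r1, s3), (r2, s4), (r3, s0), (r1, s2), (r1, s5).
M1 accepts in {r1, r2} and M2 accepts in {s2, s3, s4, s5}. In every reachable pair the two components are either both accepting — (r1, s3), (r2, s4), (r1, s2), (r1, s5) — or both non-accepting, so no string is accepted by exactly one of the machines: L(M1) \ L(M2) and L(M2) \ L(M1) are both empty.
Hence every string is accepted by M1 iff it is accepted by M2, and the two languages coincide.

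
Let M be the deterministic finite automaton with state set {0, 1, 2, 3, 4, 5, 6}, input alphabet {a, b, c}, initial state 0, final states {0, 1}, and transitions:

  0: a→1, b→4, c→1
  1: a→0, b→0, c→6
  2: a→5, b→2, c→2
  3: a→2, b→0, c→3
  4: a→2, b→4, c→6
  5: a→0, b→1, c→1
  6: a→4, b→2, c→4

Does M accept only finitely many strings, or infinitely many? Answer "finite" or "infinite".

State 0 is reachable from the start and can reach an accepting state, and it lies on the cycle 0 → 1 → 0.
Traversing that cycle any number of times yields accepted strings of unbounded length, so the language is infinite.

infinite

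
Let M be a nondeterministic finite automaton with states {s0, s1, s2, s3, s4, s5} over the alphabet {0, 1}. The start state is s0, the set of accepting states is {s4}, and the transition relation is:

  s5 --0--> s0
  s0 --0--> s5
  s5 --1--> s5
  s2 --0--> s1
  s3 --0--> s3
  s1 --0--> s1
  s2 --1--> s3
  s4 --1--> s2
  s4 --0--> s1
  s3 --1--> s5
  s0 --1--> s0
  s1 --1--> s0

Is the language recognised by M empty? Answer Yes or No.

Yes

The states reachable from the start state are {s0, s5}.
None of the accepting states {s4} is reachable, so no string is accepted and L(M) = ∅.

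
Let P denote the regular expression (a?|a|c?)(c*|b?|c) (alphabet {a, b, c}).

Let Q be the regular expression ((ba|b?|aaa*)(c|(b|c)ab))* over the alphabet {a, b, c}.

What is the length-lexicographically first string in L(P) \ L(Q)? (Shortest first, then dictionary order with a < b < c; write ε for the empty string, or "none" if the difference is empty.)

a

The string a is accepted by P but not by Q.
No shorter string lies in the difference, and a is the lexicographically first length-1 string in L(P) \ L(Q).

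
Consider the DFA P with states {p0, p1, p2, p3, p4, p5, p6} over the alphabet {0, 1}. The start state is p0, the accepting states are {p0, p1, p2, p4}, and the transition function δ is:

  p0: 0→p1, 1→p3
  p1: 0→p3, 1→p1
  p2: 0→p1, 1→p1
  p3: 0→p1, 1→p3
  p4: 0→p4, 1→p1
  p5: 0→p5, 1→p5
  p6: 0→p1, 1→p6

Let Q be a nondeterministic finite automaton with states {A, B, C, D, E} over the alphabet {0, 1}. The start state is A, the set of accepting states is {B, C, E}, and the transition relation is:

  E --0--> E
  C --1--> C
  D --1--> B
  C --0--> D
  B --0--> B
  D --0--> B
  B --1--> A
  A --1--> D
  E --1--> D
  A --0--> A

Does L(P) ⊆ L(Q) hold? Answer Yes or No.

The empty string ε is in L(P) but not in L(Q).
So L(P) ⊄ L(Q).

No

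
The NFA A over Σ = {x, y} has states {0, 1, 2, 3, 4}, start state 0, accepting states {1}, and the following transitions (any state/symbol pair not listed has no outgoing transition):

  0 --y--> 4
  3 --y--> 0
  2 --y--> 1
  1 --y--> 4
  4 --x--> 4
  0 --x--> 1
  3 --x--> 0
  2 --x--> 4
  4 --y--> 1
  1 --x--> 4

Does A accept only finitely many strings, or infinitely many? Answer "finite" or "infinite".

State 1 is reachable from the start and can reach an accepting state, and it lies on the cycle 1 → 4 → 1.
Traversing that cycle any number of times yields accepted strings of unbounded length, so the language is infinite.

infinite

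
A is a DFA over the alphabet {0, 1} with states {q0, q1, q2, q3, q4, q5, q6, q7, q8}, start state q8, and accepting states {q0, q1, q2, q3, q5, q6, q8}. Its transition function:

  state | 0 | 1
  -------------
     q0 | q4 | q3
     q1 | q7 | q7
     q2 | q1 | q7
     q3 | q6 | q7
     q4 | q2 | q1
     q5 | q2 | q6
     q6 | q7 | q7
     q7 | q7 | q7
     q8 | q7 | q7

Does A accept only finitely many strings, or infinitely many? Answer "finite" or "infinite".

The useful states (reachable from q8 and able to reach an accepting state) are {q8}.
Restricted to these states the transition graph has no cycle, so every accepting path has bounded length and L is finite.

finite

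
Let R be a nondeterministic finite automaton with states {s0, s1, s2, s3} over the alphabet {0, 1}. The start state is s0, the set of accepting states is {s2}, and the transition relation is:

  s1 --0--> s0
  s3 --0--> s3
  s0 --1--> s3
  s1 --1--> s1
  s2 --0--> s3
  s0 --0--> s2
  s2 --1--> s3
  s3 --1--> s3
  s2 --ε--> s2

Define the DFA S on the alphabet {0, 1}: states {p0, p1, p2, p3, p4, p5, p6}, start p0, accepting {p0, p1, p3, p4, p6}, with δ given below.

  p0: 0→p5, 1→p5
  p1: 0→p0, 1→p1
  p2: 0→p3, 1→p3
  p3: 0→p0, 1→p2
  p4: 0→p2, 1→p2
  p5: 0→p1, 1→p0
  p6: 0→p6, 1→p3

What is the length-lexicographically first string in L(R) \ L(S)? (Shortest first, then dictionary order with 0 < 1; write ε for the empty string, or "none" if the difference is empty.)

0

The string 0 is accepted by R but not by S.
No shorter string lies in the difference, and 0 is the lexicographically first length-1 string in L(R) \ L(S).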